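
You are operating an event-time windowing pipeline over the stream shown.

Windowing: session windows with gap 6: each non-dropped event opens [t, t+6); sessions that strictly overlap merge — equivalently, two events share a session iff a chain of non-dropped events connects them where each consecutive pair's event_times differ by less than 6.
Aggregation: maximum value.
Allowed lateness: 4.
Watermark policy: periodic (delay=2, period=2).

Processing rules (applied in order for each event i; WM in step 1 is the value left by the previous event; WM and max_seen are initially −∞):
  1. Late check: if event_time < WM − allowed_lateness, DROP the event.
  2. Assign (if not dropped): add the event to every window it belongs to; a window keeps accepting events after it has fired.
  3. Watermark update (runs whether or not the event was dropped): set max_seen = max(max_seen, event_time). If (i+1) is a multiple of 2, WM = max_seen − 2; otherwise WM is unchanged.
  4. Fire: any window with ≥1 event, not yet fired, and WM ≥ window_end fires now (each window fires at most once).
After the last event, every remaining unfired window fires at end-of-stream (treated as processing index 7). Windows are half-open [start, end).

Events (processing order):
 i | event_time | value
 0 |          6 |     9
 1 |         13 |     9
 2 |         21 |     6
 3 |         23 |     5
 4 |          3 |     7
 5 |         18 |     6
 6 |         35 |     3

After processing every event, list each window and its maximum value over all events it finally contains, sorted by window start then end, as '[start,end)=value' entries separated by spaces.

[6,12)=9 [13,29)=9 [35,41)=3

i=0 t=6 v=9: → [6,12); WM=−∞
i=1 t=13 v=9: → [13,19); WM=11
i=2 t=21 v=6: → [21,27); WM=11
i=3 t=23 v=5: → [21,29); WM=21
i=4 t=3 v=7: DROP (t<21-4); WM=21
i=5 t=18 v=6: → [13,29); WM=21
i=6 t=35 v=3: → [35,41); WM=21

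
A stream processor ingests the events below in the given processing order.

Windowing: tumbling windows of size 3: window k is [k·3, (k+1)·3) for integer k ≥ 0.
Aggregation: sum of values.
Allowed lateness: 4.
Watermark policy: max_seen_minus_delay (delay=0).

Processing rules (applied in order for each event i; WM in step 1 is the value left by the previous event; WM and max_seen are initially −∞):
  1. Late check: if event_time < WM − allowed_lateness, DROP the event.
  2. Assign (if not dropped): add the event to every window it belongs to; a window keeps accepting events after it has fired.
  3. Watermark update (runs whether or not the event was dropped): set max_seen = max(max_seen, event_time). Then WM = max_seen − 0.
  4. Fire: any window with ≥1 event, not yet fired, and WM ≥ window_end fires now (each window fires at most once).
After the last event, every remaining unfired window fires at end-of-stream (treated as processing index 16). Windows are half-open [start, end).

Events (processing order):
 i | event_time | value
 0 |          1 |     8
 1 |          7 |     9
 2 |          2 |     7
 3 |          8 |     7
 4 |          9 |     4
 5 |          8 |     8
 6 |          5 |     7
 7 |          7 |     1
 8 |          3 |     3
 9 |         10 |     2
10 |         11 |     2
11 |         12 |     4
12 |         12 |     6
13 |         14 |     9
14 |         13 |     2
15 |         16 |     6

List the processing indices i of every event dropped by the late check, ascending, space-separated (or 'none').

i=0 t=1 v=8: → [0,3); WM=1
i=1 t=7 v=9: → [6,9); WM=7; [0,3) fires=8
i=2 t=2 v=7: DROP (t<7-4); WM=7
i=3 t=8 v=7: → [6,9); WM=8
i=4 t=9 v=4: → [9,12); WM=9; [6,9) fires=16
i=5 t=8 v=8: → [6,9); WM=9
i=6 t=5 v=7: → [3,6); WM=9; [3,6) fires=7
i=7 t=7 v=1: → [6,9); WM=9
i=8 t=3 v=3: DROP (t<9-4); WM=9
i=9 t=10 v=2: → [9,12); WM=10
i=10 t=11 v=2: → [9,12); WM=11
i=11 t=12 v=4: → [12,15); WM=12; [9,12) fires=8
i=12 t=12 v=6: → [12,15); WM=12
i=13 t=14 v=9: → [12,15); WM=14
i=14 t=13 v=2: → [12,15); WM=14
i=15 t=16 v=6: → [15,18); WM=16; [12,15) fires=21

2 8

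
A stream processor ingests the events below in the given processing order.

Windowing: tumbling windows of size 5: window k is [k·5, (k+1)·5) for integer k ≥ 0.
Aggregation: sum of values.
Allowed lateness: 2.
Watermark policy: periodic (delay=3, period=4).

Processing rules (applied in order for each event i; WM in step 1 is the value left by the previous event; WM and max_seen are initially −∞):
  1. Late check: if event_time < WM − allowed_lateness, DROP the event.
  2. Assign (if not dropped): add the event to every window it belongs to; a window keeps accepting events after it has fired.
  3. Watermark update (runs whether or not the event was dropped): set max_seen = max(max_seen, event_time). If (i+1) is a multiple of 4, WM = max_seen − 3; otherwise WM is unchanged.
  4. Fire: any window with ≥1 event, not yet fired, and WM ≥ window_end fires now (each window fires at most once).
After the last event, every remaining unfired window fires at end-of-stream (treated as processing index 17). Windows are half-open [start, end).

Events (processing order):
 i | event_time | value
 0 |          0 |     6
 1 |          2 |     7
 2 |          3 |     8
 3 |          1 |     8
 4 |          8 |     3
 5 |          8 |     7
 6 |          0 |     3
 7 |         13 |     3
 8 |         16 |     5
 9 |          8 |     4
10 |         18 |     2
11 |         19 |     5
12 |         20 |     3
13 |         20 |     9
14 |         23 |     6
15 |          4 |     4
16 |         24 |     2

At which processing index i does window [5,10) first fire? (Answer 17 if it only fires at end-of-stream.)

i=0 t=0 v=6: → [0,5); WM=−∞
i=1 t=2 v=7: → [0,5); WM=−∞
i=2 t=3 v=8: → [0,5); WM=−∞
i=3 t=1 v=8: → [0,5); WM=0
i=4 t=8 v=3: → [5,10); WM=0
i=5 t=8 v=7: → [5,10); WM=0
i=6 t=0 v=3: → [0,5); WM=0
i=7 t=13 v=3: → [10,15); WM=10; [0,5) fires=32 [5,10) fires=10
i=8 t=16 v=5: → [15,20); WM=10
i=9 t=8 v=4: → [5,10); WM=10
i=10 t=18 v=2: → [15,20); WM=10
i=11 t=19 v=5: → [15,20); WM=16; [10,15) fires=3
i=12 t=20 v=3: → [20,25); WM=16
i=13 t=20 v=9: → [20,25); WM=16
i=14 t=23 v=6: → [20,25); WM=16
i=15 t=4 v=4: DROP (t<16-2); WM=20; [15,20) fires=12
i=16 t=24 v=2: → [20,25); WM=20

7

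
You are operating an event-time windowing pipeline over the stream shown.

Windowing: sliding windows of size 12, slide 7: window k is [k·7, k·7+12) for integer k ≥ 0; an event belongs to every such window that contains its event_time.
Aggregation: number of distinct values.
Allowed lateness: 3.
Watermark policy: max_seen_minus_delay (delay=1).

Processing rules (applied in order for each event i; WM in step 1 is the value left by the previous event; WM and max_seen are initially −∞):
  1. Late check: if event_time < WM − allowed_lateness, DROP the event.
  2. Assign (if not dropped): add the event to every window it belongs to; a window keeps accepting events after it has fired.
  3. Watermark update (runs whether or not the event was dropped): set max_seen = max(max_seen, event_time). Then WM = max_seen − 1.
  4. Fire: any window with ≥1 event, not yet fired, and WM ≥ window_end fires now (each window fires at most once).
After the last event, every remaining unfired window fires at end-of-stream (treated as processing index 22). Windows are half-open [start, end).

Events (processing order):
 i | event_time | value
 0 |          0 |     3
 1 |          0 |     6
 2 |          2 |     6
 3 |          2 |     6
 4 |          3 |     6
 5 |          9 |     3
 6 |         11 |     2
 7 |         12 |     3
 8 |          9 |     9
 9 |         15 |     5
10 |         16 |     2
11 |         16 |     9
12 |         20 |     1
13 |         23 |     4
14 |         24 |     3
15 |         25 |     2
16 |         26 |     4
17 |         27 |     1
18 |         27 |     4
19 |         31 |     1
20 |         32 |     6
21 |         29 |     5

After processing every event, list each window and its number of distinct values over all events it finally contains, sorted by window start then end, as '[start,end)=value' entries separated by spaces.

i=0 t=0 v=3: → [0,12); WM=-1
i=1 t=0 v=6: → [0,12); WM=-1
i=2 t=2 v=6: → [0,12); WM=1
i=3 t=2 v=6: → [0,12); WM=1
i=4 t=3 v=6: → [0,12); WM=2
i=5 t=9 v=3: → [7,19),[0,12); WM=8
i=6 t=11 v=2: → [7,19),[0,12); WM=10
i=7 t=12 v=3: → [7,19); WM=11
i=8 t=9 v=9: → [7,19),[0,12); WM=11
i=9 t=15 v=5: → [14,26),[7,19); WM=14; [0,12) fires=4
i=10 t=16 v=2: → [14,26),[7,19); WM=15
i=11 t=16 v=9: → [14,26),[7,19); WM=15
i=12 t=20 v=1: → [14,26); WM=19; [7,19) fires=4
i=13 t=23 v=4: → [21,33),[14,26); WM=22
i=14 t=24 v=3: → [21,33),[14,26); WM=23
i=15 t=25 v=2: → [21,33),[14,26); WM=24
i=16 t=26 v=4: → [21,33); WM=25
i=17 t=27 v=1: → [21,33); WM=26; [14,26) fires=6
i=18 t=27 v=4: → [21,33); WM=26
i=19 t=31 v=1: → [28,40),[21,33); WM=30
i=20 t=32 v=6: → [28,40),[21,33); WM=31
i=21 t=29 v=5: → [28,40),[21,33); WM=31

[0,12)=4 [7,19)=4 [14,26)=6 [21,33)=6 [28,40)=3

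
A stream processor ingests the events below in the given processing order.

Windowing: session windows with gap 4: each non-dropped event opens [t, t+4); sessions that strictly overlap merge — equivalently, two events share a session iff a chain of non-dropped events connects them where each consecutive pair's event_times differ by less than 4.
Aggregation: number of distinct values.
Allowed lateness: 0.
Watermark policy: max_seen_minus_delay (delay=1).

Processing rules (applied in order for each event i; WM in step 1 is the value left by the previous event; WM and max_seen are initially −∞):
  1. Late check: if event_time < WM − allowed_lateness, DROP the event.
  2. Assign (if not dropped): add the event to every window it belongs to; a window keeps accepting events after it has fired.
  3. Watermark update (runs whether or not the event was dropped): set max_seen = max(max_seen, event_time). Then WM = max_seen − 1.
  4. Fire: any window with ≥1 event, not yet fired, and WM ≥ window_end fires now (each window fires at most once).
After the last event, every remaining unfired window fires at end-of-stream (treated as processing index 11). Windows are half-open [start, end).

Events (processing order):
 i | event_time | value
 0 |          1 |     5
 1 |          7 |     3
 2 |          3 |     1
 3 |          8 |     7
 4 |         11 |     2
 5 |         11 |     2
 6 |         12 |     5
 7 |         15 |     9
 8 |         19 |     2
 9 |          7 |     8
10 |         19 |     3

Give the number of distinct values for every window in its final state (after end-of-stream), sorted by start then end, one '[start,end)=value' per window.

i=0 t=1 v=5: → [1,5); WM=0
i=1 t=7 v=3: → [7,11); WM=6
i=2 t=3 v=1: DROP (t<6-0); WM=6
i=3 t=8 v=7: → [7,12); WM=7
i=4 t=11 v=2: → [7,15); WM=10
i=5 t=11 v=2: → [7,15); WM=10
i=6 t=12 v=5: → [7,16); WM=11
i=7 t=15 v=9: → [7,19); WM=14
i=8 t=19 v=2: → [19,23); WM=18
i=9 t=7 v=8: DROP (t<18-0); WM=18
i=10 t=19 v=3: → [19,23); WM=18

[1,5)=1 [7,19)=5 [19,23)=2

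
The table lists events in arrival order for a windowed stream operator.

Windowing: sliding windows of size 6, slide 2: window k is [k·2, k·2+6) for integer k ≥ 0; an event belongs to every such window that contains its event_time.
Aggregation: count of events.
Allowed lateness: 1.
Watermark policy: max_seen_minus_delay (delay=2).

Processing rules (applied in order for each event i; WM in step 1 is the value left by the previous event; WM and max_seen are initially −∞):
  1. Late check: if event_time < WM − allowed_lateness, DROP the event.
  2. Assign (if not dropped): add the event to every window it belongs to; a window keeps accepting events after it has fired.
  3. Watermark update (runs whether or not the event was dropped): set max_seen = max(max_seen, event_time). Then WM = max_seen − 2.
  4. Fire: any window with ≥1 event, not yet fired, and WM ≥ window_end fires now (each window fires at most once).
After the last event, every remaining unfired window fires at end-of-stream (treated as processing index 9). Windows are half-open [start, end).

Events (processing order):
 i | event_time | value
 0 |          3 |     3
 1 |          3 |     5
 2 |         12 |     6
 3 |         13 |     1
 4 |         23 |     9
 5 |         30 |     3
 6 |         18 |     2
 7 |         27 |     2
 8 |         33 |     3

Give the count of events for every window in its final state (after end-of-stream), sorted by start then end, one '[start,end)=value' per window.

i=0 t=3 v=3: → [2,8),[0,6); WM=1
i=1 t=3 v=5: → [2,8),[0,6); WM=1
i=2 t=12 v=6: → [12,18),[10,16),[8,14); WM=10; [0,6) fires=2 [2,8) fires=2
i=3 t=13 v=1: → [12,18),[10,16),[8,14); WM=11
i=4 t=23 v=9: → [22,28),[20,26),[18,24); WM=21; [8,14) fires=2 [10,16) fires=2 [12,18) fires=2
i=5 t=30 v=3: → [30,36),[28,34),[26,32); WM=28; [18,24) fires=1 [20,26) fires=1 [22,28) fires=1
i=6 t=18 v=2: DROP (t<28-1); WM=28
i=7 t=27 v=2: → [26,32),[24,30),[22,28); WM=28
i=8 t=33 v=3: → [32,38),[30,36),[28,34); WM=31; [24,30) fires=1

[0,6)=2 [2,8)=2 [8,14)=2 [10,16)=2 [12,18)=2 [18,24)=1 [20,26)=1 [22,28)=2 [24,30)=1 [26,32)=2 [28,34)=2 [30,36)=2 [32,38)=1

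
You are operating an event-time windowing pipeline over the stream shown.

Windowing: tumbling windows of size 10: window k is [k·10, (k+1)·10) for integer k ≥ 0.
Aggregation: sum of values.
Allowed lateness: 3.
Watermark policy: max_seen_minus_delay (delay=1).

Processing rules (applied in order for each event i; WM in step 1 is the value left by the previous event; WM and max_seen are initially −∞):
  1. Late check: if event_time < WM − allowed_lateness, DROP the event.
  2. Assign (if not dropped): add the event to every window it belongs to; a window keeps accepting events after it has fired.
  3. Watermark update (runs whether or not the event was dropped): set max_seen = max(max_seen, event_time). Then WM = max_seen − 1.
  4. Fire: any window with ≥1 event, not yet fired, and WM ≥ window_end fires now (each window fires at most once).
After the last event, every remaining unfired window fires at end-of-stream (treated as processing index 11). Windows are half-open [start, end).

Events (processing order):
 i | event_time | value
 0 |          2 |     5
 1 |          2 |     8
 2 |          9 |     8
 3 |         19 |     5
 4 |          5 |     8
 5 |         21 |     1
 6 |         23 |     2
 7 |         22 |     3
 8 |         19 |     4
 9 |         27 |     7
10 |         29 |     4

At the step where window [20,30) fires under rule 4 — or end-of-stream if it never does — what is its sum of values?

i=0 t=2 v=5: → [0,10); WM=1
i=1 t=2 v=8: → [0,10); WM=1
i=2 t=9 v=8: → [0,10); WM=8
i=3 t=19 v=5: → [10,20); WM=18; [0,10) fires=21
i=4 t=5 v=8: DROP (t<18-3); WM=18
i=5 t=21 v=1: → [20,30); WM=20; [10,20) fires=5
i=6 t=23 v=2: → [20,30); WM=22
i=7 t=22 v=3: → [20,30); WM=22
i=8 t=19 v=4: → [10,20); WM=22
i=9 t=27 v=7: → [20,30); WM=26
i=10 t=29 v=4: → [20,30); WM=28

17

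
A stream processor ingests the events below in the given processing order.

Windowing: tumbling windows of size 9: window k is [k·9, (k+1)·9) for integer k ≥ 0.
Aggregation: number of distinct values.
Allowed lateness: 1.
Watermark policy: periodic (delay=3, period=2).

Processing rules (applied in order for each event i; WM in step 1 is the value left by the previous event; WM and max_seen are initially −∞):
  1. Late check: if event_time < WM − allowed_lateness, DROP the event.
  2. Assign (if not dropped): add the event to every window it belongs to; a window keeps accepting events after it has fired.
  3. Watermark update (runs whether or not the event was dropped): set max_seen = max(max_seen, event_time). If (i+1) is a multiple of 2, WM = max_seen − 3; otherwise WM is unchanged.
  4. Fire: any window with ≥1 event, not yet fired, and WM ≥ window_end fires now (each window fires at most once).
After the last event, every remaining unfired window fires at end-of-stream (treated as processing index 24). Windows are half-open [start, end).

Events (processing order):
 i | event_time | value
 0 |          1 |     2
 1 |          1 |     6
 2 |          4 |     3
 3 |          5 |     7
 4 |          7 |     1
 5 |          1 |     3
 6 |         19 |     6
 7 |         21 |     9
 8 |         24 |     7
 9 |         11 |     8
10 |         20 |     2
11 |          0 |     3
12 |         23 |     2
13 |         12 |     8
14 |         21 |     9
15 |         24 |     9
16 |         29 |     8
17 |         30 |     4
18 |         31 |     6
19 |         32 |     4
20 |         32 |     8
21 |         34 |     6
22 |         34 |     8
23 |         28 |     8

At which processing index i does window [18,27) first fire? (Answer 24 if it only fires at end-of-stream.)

17

i=0 t=1 v=2: → [0,9); WM=−∞
i=1 t=1 v=6: → [0,9); WM=-2
i=2 t=4 v=3: → [0,9); WM=-2
i=3 t=5 v=7: → [0,9); WM=2
i=4 t=7 v=1: → [0,9); WM=2
i=5 t=1 v=3: → [0,9); WM=4
i=6 t=19 v=6: → [18,27); WM=4
i=7 t=21 v=9: → [18,27); WM=18; [0,9) fires=5
i=8 t=24 v=7: → [18,27); WM=18
i=9 t=11 v=8: DROP (t<18-1); WM=21
i=10 t=20 v=2: → [18,27); WM=21
i=11 t=0 v=3: DROP (t<21-1); WM=21
i=12 t=23 v=2: → [18,27); WM=21
i=13 t=12 v=8: DROP (t<21-1); WM=21
i=14 t=21 v=9: → [18,27); WM=21
i=15 t=24 v=9: → [18,27); WM=21
i=16 t=29 v=8: → [27,36); WM=21
i=17 t=30 v=4: → [27,36); WM=27; [18,27) fires=4
i=18 t=31 v=6: → [27,36); WM=27
i=19 t=32 v=4: → [27,36); WM=29
i=20 t=32 v=8: → [27,36); WM=29
i=21 t=34 v=6: → [27,36); WM=31
i=22 t=34 v=8: → [27,36); WM=31
i=23 t=28 v=8: DROP (t<31-1); WM=31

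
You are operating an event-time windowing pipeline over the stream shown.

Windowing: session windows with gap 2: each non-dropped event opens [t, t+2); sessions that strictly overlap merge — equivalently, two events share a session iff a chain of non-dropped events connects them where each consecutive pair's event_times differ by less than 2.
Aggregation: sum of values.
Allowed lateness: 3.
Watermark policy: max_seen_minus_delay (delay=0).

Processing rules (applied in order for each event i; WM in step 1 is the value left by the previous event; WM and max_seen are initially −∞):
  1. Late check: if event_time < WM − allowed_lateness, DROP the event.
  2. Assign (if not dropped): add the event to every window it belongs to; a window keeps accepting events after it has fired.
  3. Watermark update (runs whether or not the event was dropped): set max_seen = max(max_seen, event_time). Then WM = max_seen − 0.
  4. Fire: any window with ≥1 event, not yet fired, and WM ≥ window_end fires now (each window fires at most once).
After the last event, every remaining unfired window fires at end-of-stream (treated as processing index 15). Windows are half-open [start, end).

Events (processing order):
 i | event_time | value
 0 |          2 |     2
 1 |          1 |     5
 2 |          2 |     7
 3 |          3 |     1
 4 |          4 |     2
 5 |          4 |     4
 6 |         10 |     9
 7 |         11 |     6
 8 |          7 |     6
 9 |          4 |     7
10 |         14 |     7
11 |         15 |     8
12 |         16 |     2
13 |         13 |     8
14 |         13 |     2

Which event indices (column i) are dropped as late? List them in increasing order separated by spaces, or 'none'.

i=0 t=2 v=2: → [2,4); WM=2
i=1 t=1 v=5: → [1,4); WM=2
i=2 t=2 v=7: → [1,4); WM=2
i=3 t=3 v=1: → [1,5); WM=3
i=4 t=4 v=2: → [1,6); WM=4
i=5 t=4 v=4: → [1,6); WM=4
i=6 t=10 v=9: → [10,12); WM=10
i=7 t=11 v=6: → [10,13); WM=11
i=8 t=7 v=6: DROP (t<11-3); WM=11
i=9 t=4 v=7: DROP (t<11-3); WM=11
i=10 t=14 v=7: → [14,16); WM=14
i=11 t=15 v=8: → [14,17); WM=15
i=12 t=16 v=2: → [14,18); WM=16
i=13 t=13 v=8: → [13,18); WM=16
i=14 t=13 v=2: → [13,18); WM=16

8 9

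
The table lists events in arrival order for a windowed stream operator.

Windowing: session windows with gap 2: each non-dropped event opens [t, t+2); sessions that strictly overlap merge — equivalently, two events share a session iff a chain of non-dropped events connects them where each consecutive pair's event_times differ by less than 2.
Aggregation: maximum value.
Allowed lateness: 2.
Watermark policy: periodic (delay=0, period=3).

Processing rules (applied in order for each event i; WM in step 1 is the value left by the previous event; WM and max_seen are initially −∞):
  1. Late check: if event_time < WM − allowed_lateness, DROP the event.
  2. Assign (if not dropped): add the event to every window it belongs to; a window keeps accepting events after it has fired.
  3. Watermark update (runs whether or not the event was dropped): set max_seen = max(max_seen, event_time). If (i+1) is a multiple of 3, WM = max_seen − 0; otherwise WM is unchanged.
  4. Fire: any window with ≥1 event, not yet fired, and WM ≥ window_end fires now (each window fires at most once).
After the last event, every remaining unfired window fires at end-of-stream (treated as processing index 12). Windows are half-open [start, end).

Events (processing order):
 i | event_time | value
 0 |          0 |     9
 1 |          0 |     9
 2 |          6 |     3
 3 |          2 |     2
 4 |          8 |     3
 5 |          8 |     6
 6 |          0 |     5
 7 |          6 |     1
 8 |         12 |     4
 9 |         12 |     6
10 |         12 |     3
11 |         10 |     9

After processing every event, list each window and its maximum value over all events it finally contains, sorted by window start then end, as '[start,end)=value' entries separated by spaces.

[0,2)=9 [6,8)=3 [8,10)=6 [10,12)=9 [12,14)=6

i=0 t=0 v=9: → [0,2); WM=−∞
i=1 t=0 v=9: → [0,2); WM=−∞
i=2 t=6 v=3: → [6,8); WM=6
i=3 t=2 v=2: DROP (t<6-2); WM=6
i=4 t=8 v=3: → [8,10); WM=6
i=5 t=8 v=6: → [8,10); WM=8
i=6 t=0 v=5: DROP (t<8-2); WM=8
i=7 t=6 v=1: → [6,8); WM=8
i=8 t=12 v=4: → [12,14); WM=12
i=9 t=12 v=6: → [12,14); WM=12
i=10 t=12 v=3: → [12,14); WM=12
i=11 t=10 v=9: → [10,12); WM=12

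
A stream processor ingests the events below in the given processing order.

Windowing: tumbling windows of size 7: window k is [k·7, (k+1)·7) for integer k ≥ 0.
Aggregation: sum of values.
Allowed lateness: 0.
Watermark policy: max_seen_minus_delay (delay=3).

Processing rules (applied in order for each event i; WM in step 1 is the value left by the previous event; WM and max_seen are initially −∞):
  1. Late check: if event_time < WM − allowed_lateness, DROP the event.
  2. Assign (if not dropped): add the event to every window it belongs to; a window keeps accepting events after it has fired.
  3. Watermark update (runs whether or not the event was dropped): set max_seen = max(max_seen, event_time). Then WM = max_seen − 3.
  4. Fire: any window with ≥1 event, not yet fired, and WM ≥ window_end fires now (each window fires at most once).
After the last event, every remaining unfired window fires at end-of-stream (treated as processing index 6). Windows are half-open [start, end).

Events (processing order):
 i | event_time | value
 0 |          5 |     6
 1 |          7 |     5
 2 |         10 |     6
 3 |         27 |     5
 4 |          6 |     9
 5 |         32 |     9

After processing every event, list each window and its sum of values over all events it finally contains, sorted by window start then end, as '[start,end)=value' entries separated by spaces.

i=0 t=5 v=6: → [0,7); WM=2
i=1 t=7 v=5: → [7,14); WM=4
i=2 t=10 v=6: → [7,14); WM=7; [0,7) fires=6
i=3 t=27 v=5: → [21,28); WM=24; [7,14) fires=11
i=4 t=6 v=9: DROP (t<24-0); WM=24
i=5 t=32 v=9: → [28,35); WM=29; [21,28) fires=5

[0,7)=6 [7,14)=11 [21,28)=5 [28,35)=9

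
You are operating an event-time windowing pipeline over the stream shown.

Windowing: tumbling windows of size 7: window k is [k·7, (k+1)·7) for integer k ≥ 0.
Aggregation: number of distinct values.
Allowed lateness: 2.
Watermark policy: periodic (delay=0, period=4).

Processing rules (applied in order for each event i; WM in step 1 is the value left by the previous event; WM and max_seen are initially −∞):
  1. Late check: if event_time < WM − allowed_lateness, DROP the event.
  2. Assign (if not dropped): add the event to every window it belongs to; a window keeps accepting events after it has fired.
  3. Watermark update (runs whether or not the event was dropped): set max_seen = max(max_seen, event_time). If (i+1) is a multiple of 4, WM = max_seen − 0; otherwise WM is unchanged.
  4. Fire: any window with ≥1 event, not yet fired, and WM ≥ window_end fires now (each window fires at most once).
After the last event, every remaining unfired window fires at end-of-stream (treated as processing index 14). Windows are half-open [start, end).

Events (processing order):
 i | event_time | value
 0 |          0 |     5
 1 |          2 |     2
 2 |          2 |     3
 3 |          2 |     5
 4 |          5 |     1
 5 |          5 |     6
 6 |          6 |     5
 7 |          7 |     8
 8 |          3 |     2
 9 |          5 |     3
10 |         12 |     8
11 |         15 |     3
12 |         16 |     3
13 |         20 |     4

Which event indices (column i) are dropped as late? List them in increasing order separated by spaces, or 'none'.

8

i=0 t=0 v=5: → [0,7); WM=−∞
i=1 t=2 v=2: → [0,7); WM=−∞
i=2 t=2 v=3: → [0,7); WM=−∞
i=3 t=2 v=5: → [0,7); WM=2
i=4 t=5 v=1: → [0,7); WM=2
i=5 t=5 v=6: → [0,7); WM=2
i=6 t=6 v=5: → [0,7); WM=2
i=7 t=7 v=8: → [7,14); WM=7; [0,7) fires=5
i=8 t=3 v=2: DROP (t<7-2); WM=7
i=9 t=5 v=3: → [0,7); WM=7
i=10 t=12 v=8: → [7,14); WM=7
i=11 t=15 v=3: → [14,21); WM=15; [7,14) fires=1
i=12 t=16 v=3: → [14,21); WM=15
i=13 t=20 v=4: → [14,21); WM=15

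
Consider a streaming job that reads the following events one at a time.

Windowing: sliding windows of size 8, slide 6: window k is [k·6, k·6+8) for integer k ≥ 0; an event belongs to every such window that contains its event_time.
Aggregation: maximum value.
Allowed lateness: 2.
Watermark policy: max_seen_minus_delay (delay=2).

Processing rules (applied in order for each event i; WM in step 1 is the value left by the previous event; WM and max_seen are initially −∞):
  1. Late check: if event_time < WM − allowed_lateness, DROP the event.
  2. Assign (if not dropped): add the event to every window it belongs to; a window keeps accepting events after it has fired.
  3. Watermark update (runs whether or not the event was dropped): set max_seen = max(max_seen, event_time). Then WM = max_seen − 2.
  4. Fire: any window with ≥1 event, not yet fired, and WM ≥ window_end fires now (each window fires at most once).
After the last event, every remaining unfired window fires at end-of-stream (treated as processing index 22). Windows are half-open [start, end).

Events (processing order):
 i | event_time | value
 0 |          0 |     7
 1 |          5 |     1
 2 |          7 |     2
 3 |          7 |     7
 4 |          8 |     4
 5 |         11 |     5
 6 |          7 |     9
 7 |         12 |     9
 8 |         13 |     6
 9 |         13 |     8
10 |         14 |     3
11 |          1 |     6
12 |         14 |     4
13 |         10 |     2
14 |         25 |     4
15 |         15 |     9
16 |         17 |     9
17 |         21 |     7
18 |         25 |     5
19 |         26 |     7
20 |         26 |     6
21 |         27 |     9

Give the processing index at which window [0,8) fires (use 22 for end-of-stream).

5

i=0 t=0 v=7: → [0,8); WM=-2
i=1 t=5 v=1: → [0,8); WM=3
i=2 t=7 v=2: → [6,14),[0,8); WM=5
i=3 t=7 v=7: → [6,14),[0,8); WM=5
i=4 t=8 v=4: → [6,14); WM=6
i=5 t=11 v=5: → [6,14); WM=9; [0,8) fires=7
i=6 t=7 v=9: → [6,14),[0,8); WM=9
i=7 t=12 v=9: → [12,20),[6,14); WM=10
i=8 t=13 v=6: → [12,20),[6,14); WM=11
i=9 t=13 v=8: → [12,20),[6,14); WM=11
i=10 t=14 v=3: → [12,20); WM=12
i=11 t=1 v=6: DROP (t<12-2); WM=12
i=12 t=14 v=4: → [12,20); WM=12
i=13 t=10 v=2: → [6,14); WM=12
i=14 t=25 v=4: → [24,32),[18,26); WM=23; [6,14) fires=9 [12,20) fires=9
i=15 t=15 v=9: DROP (t<23-2); WM=23
i=16 t=17 v=9: DROP (t<23-2); WM=23
i=17 t=21 v=7: → [18,26); WM=23
i=18 t=25 v=5: → [24,32),[18,26); WM=23
i=19 t=26 v=7: → [24,32); WM=24
i=20 t=26 v=6: → [24,32); WM=24
i=21 t=27 v=9: → [24,32); WM=25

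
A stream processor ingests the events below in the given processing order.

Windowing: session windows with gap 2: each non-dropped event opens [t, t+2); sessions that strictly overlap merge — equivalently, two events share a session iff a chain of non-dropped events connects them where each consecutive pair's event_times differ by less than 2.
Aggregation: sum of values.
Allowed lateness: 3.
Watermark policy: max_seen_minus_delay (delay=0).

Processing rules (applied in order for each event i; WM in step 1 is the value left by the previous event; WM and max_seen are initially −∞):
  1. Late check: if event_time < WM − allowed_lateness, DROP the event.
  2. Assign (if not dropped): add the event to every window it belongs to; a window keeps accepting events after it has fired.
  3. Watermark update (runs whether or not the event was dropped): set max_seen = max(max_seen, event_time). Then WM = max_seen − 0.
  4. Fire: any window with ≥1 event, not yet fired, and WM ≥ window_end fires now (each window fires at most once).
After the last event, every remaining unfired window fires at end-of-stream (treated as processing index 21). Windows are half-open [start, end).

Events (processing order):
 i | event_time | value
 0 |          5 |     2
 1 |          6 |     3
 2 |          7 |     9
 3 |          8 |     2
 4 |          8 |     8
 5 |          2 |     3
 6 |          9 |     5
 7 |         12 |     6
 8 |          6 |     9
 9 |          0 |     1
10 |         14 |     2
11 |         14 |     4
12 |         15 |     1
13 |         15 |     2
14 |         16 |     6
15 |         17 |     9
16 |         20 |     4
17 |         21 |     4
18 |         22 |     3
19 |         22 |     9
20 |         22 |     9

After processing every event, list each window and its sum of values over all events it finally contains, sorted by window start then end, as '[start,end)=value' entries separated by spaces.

[5,11)=29 [12,14)=6 [14,19)=24 [20,24)=29

i=0 t=5 v=2: → [5,7); WM=5
i=1 t=6 v=3: → [5,8); WM=6
i=2 t=7 v=9: → [5,9); WM=7
i=3 t=8 v=2: → [5,10); WM=8
i=4 t=8 v=8: → [5,10); WM=8
i=5 t=2 v=3: DROP (t<8-3); WM=8
i=6 t=9 v=5: → [5,11); WM=9
i=7 t=12 v=6: → [12,14); WM=12
i=8 t=6 v=9: DROP (t<12-3); WM=12
i=9 t=0 v=1: DROP (t<12-3); WM=12
i=10 t=14 v=2: → [14,16); WM=14
i=11 t=14 v=4: → [14,16); WM=14
i=12 t=15 v=1: → [14,17); WM=15
i=13 t=15 v=2: → [14,17); WM=15
i=14 t=16 v=6: → [14,18); WM=16
i=15 t=17 v=9: → [14,19); WM=17
i=16 t=20 v=4: → [20,22); WM=20
i=17 t=21 v=4: → [20,23); WM=21
i=18 t=22 v=3: → [20,24); WM=22
i=19 t=22 v=9: → [20,24); WM=22
i=20 t=22 v=9: → [20,24); WM=22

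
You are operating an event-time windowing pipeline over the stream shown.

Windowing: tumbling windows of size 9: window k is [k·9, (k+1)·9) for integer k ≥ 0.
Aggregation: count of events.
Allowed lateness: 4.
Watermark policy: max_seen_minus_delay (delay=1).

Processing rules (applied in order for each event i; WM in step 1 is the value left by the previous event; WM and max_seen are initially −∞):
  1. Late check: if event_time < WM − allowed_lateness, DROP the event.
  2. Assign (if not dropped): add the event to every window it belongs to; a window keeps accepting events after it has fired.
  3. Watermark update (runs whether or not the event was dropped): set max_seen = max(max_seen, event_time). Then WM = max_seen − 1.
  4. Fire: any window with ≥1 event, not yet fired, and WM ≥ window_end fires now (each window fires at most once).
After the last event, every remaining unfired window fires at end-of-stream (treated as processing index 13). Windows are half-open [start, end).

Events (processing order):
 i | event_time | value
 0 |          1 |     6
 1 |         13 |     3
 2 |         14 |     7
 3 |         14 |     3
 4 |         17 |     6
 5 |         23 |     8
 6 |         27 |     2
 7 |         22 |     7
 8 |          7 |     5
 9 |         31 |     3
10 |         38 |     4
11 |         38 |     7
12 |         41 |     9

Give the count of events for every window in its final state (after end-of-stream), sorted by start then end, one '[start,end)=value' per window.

i=0 t=1 v=6: → [0,9); WM=0
i=1 t=13 v=3: → [9,18); WM=12; [0,9) fires=1
i=2 t=14 v=7: → [9,18); WM=13
i=3 t=14 v=3: → [9,18); WM=13
i=4 t=17 v=6: → [9,18); WM=16
i=5 t=23 v=8: → [18,27); WM=22; [9,18) fires=4
i=6 t=27 v=2: → [27,36); WM=26
i=7 t=22 v=7: → [18,27); WM=26
i=8 t=7 v=5: DROP (t<26-4); WM=26
i=9 t=31 v=3: → [27,36); WM=30; [18,27) fires=2
i=10 t=38 v=4: → [36,45); WM=37; [27,36) fires=2
i=11 t=38 v=7: → [36,45); WM=37
i=12 t=41 v=9: → [36,45); WM=40

[0,9)=1 [9,18)=4 [18,27)=2 [27,36)=2 [36,45)=3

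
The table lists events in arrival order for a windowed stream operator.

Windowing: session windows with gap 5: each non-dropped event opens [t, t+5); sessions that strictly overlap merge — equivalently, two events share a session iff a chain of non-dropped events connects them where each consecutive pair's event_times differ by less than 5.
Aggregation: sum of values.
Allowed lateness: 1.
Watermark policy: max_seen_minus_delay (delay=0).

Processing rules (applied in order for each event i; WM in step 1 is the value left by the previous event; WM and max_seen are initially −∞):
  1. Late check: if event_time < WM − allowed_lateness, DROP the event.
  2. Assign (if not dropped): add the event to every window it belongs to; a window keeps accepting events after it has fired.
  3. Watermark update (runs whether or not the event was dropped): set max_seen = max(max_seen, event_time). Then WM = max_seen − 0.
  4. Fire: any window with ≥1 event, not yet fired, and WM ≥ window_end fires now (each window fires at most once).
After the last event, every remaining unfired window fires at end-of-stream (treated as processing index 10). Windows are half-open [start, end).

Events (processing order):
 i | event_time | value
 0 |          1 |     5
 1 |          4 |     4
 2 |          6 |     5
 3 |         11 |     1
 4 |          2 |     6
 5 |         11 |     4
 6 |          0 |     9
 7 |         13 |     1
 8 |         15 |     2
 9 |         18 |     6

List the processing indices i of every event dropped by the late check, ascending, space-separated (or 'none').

i=0 t=1 v=5: → [1,6); WM=1
i=1 t=4 v=4: → [1,9); WM=4
i=2 t=6 v=5: → [1,11); WM=6
i=3 t=11 v=1: → [11,16); WM=11
i=4 t=2 v=6: DROP (t<11-1); WM=11
i=5 t=11 v=4: → [11,16); WM=11
i=6 t=0 v=9: DROP (t<11-1); WM=11
i=7 t=13 v=1: → [11,18); WM=13
i=8 t=15 v=2: → [11,20); WM=15
i=9 t=18 v=6: → [11,23); WM=18

4 6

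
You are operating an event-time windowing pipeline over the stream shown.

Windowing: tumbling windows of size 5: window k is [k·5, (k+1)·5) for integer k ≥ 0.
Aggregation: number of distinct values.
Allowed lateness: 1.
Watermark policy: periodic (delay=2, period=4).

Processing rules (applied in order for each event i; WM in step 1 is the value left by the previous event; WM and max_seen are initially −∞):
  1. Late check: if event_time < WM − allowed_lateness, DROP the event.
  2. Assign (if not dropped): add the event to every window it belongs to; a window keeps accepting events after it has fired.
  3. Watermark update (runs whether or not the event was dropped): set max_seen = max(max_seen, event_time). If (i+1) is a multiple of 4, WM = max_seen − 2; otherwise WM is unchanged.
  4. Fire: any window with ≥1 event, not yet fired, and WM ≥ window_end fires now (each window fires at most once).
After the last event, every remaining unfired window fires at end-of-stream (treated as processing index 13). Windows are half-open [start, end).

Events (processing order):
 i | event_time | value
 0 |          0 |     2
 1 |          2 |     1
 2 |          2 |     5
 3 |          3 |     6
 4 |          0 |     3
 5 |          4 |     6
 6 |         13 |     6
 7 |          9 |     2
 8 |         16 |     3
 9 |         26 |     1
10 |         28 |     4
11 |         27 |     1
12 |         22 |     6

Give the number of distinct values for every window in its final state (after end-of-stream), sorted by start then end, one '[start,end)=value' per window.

[0,5)=5 [5,10)=1 [10,15)=1 [15,20)=1 [25,30)=2

i=0 t=0 v=2: → [0,5); WM=−∞
i=1 t=2 v=1: → [0,5); WM=−∞
i=2 t=2 v=5: → [0,5); WM=−∞
i=3 t=3 v=6: → [0,5); WM=1
i=4 t=0 v=3: → [0,5); WM=1
i=5 t=4 v=6: → [0,5); WM=1
i=6 t=13 v=6: → [10,15); WM=1
i=7 t=9 v=2: → [5,10); WM=11; [0,5) fires=5 [5,10) fires=1
i=8 t=16 v=3: → [15,20); WM=11
i=9 t=26 v=1: → [25,30); WM=11
i=10 t=28 v=4: → [25,30); WM=11
i=11 t=27 v=1: → [25,30); WM=26; [10,15) fires=1 [15,20) fires=1
i=12 t=22 v=6: DROP (t<26-1); WM=26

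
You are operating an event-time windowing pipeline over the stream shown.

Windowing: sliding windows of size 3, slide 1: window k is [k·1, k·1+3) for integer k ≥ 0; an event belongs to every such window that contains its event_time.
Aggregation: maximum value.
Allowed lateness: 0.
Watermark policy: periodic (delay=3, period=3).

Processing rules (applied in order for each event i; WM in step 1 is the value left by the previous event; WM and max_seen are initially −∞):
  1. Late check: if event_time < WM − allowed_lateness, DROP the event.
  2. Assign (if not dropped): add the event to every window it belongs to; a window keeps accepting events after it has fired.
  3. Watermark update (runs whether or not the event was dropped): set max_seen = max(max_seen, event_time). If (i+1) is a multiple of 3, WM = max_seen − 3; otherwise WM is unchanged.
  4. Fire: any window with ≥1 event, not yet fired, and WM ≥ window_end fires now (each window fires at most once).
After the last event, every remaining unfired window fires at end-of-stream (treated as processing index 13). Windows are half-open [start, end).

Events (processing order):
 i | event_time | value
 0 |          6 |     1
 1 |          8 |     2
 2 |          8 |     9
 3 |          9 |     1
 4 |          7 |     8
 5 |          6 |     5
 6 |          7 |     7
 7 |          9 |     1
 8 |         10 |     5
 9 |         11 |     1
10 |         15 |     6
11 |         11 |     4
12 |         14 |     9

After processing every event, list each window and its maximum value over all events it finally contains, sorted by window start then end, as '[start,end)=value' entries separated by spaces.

i=0 t=6 v=1: → [6,9),[5,8),[4,7); WM=−∞
i=1 t=8 v=2: → [8,11),[7,10),[6,9); WM=−∞
i=2 t=8 v=9: → [8,11),[7,10),[6,9); WM=5
i=3 t=9 v=1: → [9,12),[8,11),[7,10); WM=5
i=4 t=7 v=8: → [7,10),[6,9),[5,8); WM=5
i=5 t=6 v=5: → [6,9),[5,8),[4,7); WM=6
i=6 t=7 v=7: → [7,10),[6,9),[5,8); WM=6
i=7 t=9 v=1: → [9,12),[8,11),[7,10); WM=6
i=8 t=10 v=5: → [10,13),[9,12),[8,11); WM=7; [4,7) fires=5
i=9 t=11 v=1: → [11,14),[10,13),[9,12); WM=7
i=10 t=15 v=6: → [15,18),[14,17),[13,16); WM=7
i=11 t=11 v=4: → [11,14),[10,13),[9,12); WM=12; [5,8) fires=8 [6,9) fires=9 [7,10) fires=9 [8,11) fires=9 [9,12) fires=5
i=12 t=14 v=9: → [14,17),[13,16),[12,15); WM=12

[4,7)=5 [5,8)=8 [6,9)=9 [7,10)=9 [8,11)=9 [9,12)=5 [10,13)=5 [11,14)=4 [12,15)=9 [13,16)=9 [14,17)=9 [15,18)=6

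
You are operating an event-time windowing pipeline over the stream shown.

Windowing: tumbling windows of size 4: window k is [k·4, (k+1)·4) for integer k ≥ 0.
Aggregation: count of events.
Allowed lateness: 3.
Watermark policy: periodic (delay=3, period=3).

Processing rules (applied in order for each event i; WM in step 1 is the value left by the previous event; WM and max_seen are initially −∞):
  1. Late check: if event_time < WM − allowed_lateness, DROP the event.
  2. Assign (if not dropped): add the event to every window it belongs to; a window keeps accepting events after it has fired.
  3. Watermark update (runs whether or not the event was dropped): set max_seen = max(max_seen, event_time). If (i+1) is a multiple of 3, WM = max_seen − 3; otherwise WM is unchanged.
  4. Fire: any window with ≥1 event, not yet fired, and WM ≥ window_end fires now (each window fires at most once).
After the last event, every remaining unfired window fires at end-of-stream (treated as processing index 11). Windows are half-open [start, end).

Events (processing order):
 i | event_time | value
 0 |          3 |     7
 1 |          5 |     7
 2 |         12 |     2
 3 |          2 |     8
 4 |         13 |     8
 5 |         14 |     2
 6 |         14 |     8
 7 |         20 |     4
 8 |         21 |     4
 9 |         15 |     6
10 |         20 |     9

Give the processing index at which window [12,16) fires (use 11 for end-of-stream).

8

i=0 t=3 v=7: → [0,4); WM=−∞
i=1 t=5 v=7: → [4,8); WM=−∞
i=2 t=12 v=2: → [12,16); WM=9; [0,4) fires=1 [4,8) fires=1
i=3 t=2 v=8: DROP (t<9-3); WM=9
i=4 t=13 v=8: → [12,16); WM=9
i=5 t=14 v=2: → [12,16); WM=11
i=6 t=14 v=8: → [12,16); WM=11
i=7 t=20 v=4: → [20,24); WM=11
i=8 t=21 v=4: → [20,24); WM=18; [12,16) fires=4
i=9 t=15 v=6: → [12,16); WM=18
i=10 t=20 v=9: → [20,24); WM=18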